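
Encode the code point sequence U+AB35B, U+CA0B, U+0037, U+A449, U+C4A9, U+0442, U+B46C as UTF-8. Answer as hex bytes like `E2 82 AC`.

U+AB35B: 4-byte form → F2 AB 8D 9B.
U+CA0B: 3-byte form → EC A8 8B.
U+0037: 1-byte form → 37.
U+A449: 3-byte form → EA 91 89.
U+C4A9: 3-byte form → EC 92 A9.
U+0442: 2-byte form → D1 82.
U+B46C: 3-byte form → EB 91 AC.
Concatenated (19 bytes): F2 AB 8D 9B EC A8 8B 37 EA 91 89 EC 92 A9 D1 82 EB 91 AC.

F2 AB 8D 9B EC A8 8B 37 EA 91 89 EC 92 A9 D1 82 EB 91 AC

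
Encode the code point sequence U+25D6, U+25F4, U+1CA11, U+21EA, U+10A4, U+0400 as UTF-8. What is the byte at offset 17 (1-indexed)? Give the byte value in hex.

0xD0

1-indexed offset 17 is 0-indexed offset 16.
U+25D6 → 3-byte form E2 97 96 at offsets 0–2.
U+25F4 → 3-byte form E2 97 B4 at offsets 3–5.
U+1CA11 → 4-byte form F0 9C A8 91 at offsets 6–9.
U+21EA → 3-byte form E2 87 AA at offsets 10–12.
U+10A4 → 3-byte form E1 82 A4 at offsets 13–15.
U+0400 → 2-byte form D0 80 at offsets 16–17.
Offset 16 falls in char 6's range; it's byte 1 of D0 80 = 0xD0.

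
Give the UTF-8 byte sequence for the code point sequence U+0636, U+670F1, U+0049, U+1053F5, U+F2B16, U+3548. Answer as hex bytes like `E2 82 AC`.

D8 B6 F1 A7 83 B1 49 F4 85 8F B5 F3 B2 AC 96 E3 95 88

U+0636: 2-byte form → D8 B6.
U+670F1: 4-byte form → F1 A7 83 B1.
U+0049: 1-byte form → 49.
U+1053F5: 4-byte form → F4 85 8F B5.
U+F2B16: 4-byte form → F3 B2 AC 96.
U+3548: 3-byte form → E3 95 88.
Concatenated (18 bytes): D8 B6 F1 A7 83 B1 49 F4 85 8F B5 F3 B2 AC 96 E3 95 88.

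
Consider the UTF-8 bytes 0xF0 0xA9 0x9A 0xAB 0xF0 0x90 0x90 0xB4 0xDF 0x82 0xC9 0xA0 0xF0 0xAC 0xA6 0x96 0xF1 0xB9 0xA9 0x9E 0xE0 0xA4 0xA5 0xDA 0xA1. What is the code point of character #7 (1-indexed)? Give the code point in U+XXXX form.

Offset 0: leading byte 0xF0 = 11110000 → 4-byte char #1 = F0 A9 9A AB.
Offset 4: leading byte 0xF0 = 11110000 → 4-byte char #2 = F0 90 90 B4.
Offset 8: leading byte 0xDF = 11011111 → 2-byte char #3 = DF 82.
Offset 10: leading byte 0xC9 = 11001001 → 2-byte char #4 = C9 A0.
Offset 12: leading byte 0xF0 = 11110000 → 4-byte char #5 = F0 AC A6 96.
Offset 16: leading byte 0xF1 = 11110001 → 4-byte char #6 = F1 B9 A9 9E.
Offset 20: leading byte 0xE0 = 11100000 → 3-byte char #7 = E0 A4 A5.
Leading byte 0xE0 = 11100000 matches 1110xxxx → 3-byte sequence.
Byte 1: 0xE0 = 11100000, payload 0000 (4 bits).
Byte 2: 0xA4 = 10100100 (10xxxxxx ✓), payload 100100.
Byte 3: 0xA5 = 10100101 (10xxxxxx ✓), payload 100101.
Concatenate: 0000100100100101 = 0x925 (16 bits → U+0925).

U+0925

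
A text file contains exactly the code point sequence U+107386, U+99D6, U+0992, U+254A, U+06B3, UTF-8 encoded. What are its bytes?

U+107386: 4-byte form → F4 87 8E 86.
U+99D6: 3-byte form → E9 A7 96.
U+0992: 3-byte form → E0 A6 92.
U+254A: 3-byte form → E2 95 8A.
U+06B3: 2-byte form → DA B3.
Concatenated (15 bytes): F4 87 8E 86 E9 A7 96 E0 A6 92 E2 95 8A DA B3.

F4 87 8E 86 E9 A7 96 E0 A6 92 E2 95 8A DA B3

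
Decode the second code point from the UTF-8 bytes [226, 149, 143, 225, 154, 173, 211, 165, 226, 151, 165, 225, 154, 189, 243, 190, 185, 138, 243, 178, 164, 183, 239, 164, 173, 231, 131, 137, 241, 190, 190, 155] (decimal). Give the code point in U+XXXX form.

U+16AD

Offset 0: leading byte 0xE2 = 11100010 → 3-byte char #1 = E2 95 8F.
Offset 3: leading byte 0xE1 = 11100001 → 3-byte char #2 = E1 9A AD.
Leading byte 0xE1 = 11100001 matches 1110xxxx → 3-byte sequence.
Byte 1: 0xE1 = 11100001, payload 0001 (4 bits).
Byte 2: 0x9A = 10011010 (10xxxxxx ✓), payload 011010.
Byte 3: 0xAD = 10101101 (10xxxxxx ✓), payload 101101.
Concatenate: 0001011010101101 = 0x16AD (16 bits → U+16AD).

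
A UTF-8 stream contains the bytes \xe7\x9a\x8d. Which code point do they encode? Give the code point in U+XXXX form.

Leading byte 0xE7 = 11100111 matches 1110xxxx → 3-byte sequence.
Byte 1: 0xE7 = 11100111, payload 0111 (4 bits).
Byte 2: 0x9A = 10011010 (10xxxxxx ✓), payload 011010.
Byte 3: 0x8D = 10001101 (10xxxxxx ✓), payload 001101.
Concatenate: 0111011010001101 = 0x768D (16 bits → U+768D).

U+768D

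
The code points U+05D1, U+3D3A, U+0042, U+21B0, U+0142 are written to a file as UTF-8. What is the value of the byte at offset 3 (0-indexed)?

U+05D1 → 2-byte form D7 91 at offsets 0–1.
U+3D3A → 3-byte form E3 B4 BA at offsets 2–4.
Offset 3 falls in char 2's range; it's byte 2 of E3 B4 BA = 0xB4.

0xB4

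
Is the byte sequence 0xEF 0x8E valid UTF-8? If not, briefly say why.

Leading byte 0xEF = 11101111 → 3-byte form, but only 2 bytes are present.

invalid (sequence truncated)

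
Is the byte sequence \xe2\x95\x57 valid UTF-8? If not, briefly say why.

Leading byte 0xE2 = 11100010 → 3-byte form.
Byte 3 is 0x57 = 01010111, which is not 10xxxxxx — expected a continuation byte.

invalid (non-continuation byte where continuation expected)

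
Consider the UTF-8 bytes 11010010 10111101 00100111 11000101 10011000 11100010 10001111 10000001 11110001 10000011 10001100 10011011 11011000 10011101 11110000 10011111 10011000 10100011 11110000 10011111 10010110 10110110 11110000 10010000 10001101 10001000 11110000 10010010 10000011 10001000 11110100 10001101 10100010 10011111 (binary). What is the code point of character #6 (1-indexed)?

U+061D

Offset 0: leading byte 0xD2 = 11010010 → 2-byte char #1 = D2 BD.
Offset 2: leading byte 0x27 = 00100111 → 1-byte char #2 = 27.
Offset 3: leading byte 0xC5 = 11000101 → 2-byte char #3 = C5 98.
Offset 5: leading byte 0xE2 = 11100010 → 3-byte char #4 = E2 8F 81.
Offset 8: leading byte 0xF1 = 11110001 → 4-byte char #5 = F1 83 8C 9B.
Offset 12: leading byte 0xD8 = 11011000 → 2-byte char #6 = D8 9D.
Leading byte 0xD8 = 11011000 matches 110xxxxx → 2-byte sequence.
Byte 1: 0xD8 = 11011000, payload 11000 (5 bits).
Byte 2: 0x9D = 10011101 (10xxxxxx ✓), payload 011101.
Concatenate: 11000011101 = 0x61D (11 bits → U+061D).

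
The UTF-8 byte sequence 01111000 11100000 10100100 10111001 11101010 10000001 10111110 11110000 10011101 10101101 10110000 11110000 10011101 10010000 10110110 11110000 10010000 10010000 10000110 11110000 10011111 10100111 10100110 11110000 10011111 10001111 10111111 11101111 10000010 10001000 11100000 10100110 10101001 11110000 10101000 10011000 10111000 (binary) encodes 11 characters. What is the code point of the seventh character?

Offset 0: leading byte 0x78 = 01111000 → 1-byte char #1 = 78.
Offset 1: leading byte 0xE0 = 11100000 → 3-byte char #2 = E0 A4 B9.
Offset 4: leading byte 0xEA = 11101010 → 3-byte char #3 = EA 81 BE.
Offset 7: leading byte 0xF0 = 11110000 → 4-byte char #4 = F0 9D AD B0.
Offset 11: leading byte 0xF0 = 11110000 → 4-byte char #5 = F0 9D 90 B6.
Offset 15: leading byte 0xF0 = 11110000 → 4-byte char #6 = F0 90 90 86.
Offset 19: leading byte 0xF0 = 11110000 → 4-byte char #7 = F0 9F A7 A6.
Leading byte 0xF0 = 11110000 matches 11110xxx → 4-byte sequence.
Byte 1: 0xF0 = 11110000, payload 000 (3 bits).
Byte 2: 0x9F = 10011111 (10xxxxxx ✓), payload 011111.
Byte 3: 0xA7 = 10100111 (10xxxxxx ✓), payload 100111.
Byte 4: 0xA6 = 10100110 (10xxxxxx ✓), payload 100110.
Concatenate: 000011111100111100110 = 0x1F9E6 (21 bits → U+1F9E6).

U+1F9E6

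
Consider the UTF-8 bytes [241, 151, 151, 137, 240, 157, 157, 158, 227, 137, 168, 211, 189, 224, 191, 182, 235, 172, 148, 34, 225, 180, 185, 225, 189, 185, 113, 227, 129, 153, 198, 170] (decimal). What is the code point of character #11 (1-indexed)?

U+3059

Offset 0: leading byte 0xF1 = 11110001 → 4-byte char #1 = F1 97 97 89.
Offset 4: leading byte 0xF0 = 11110000 → 4-byte char #2 = F0 9D 9D 9E.
Offset 8: leading byte 0xE3 = 11100011 → 3-byte char #3 = E3 89 A8.
Offset 11: leading byte 0xD3 = 11010011 → 2-byte char #4 = D3 BD.
Offset 13: leading byte 0xE0 = 11100000 → 3-byte char #5 = E0 BF B6.
Offset 16: leading byte 0xEB = 11101011 → 3-byte char #6 = EB AC 94.
Offset 19: leading byte 0x22 = 00100010 → 1-byte char #7 = 22.
Offset 20: leading byte 0xE1 = 11100001 → 3-byte char #8 = E1 B4 B9.
Offset 23: leading byte 0xE1 = 11100001 → 3-byte char #9 = E1 BD B9.
Offset 26: leading byte 0x71 = 01110001 → 1-byte char #10 = 71.
Offset 27: leading byte 0xE3 = 11100011 → 3-byte char #11 = E3 81 99.
Leading byte 0xE3 = 11100011 matches 1110xxxx → 3-byte sequence.
Byte 1: 0xE3 = 11100011, payload 0011 (4 bits).
Byte 2: 0x81 = 10000001 (10xxxxxx ✓), payload 000001.
Byte 3: 0x99 = 10011001 (10xxxxxx ✓), payload 011001.
Concatenate: 0011000001011001 = 0x3059 (16 bits → U+3059).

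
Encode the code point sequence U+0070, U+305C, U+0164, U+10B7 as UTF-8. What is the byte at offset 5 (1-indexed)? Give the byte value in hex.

1-indexed offset 5 is 0-indexed offset 4.
U+0070 → 1-byte form 70 at offsets 0–0.
U+305C → 3-byte form E3 81 9C at offsets 1–3.
U+0164 → 2-byte form C5 A4 at offsets 4–5.
Offset 4 falls in char 3's range; it's byte 1 of C5 A4 = 0xC5.

0xC5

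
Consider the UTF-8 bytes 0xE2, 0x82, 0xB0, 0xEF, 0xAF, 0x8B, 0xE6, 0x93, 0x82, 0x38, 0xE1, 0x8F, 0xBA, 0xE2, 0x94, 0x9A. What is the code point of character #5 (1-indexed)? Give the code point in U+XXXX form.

Offset 0: leading byte 0xE2 = 11100010 → 3-byte char #1 = E2 82 B0.
Offset 3: leading byte 0xEF = 11101111 → 3-byte char #2 = EF AF 8B.
Offset 6: leading byte 0xE6 = 11100110 → 3-byte char #3 = E6 93 82.
Offset 9: leading byte 0x38 = 00111000 → 1-byte char #4 = 38.
Offset 10: leading byte 0xE1 = 11100001 → 3-byte char #5 = E1 8F BA.
Leading byte 0xE1 = 11100001 matches 1110xxxx → 3-byte sequence.
Byte 1: 0xE1 = 11100001, payload 0001 (4 bits).
Byte 2: 0x8F = 10001111 (10xxxxxx ✓), payload 001111.
Byte 3: 0xBA = 10111010 (10xxxxxx ✓), payload 111010.
Concatenate: 0001001111111010 = 0x13FA (16 bits → U+13FA).

U+13FA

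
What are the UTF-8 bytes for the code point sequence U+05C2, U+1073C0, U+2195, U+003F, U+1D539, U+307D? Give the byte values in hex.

D7 82 F4 87 8F 80 E2 86 95 3F F0 9D 94 B9 E3 81 BD

U+05C2: 2-byte form → D7 82.
U+1073C0: 4-byte form → F4 87 8F 80.
U+2195: 3-byte form → E2 86 95.
U+003F: 1-byte form → 3F.
U+1D539: 4-byte form → F0 9D 94 B9.
U+307D: 3-byte form → E3 81 BD.
Concatenated (17 bytes): D7 82 F4 87 8F 80 E2 86 95 3F F0 9D 94 B9 E3 81 BD.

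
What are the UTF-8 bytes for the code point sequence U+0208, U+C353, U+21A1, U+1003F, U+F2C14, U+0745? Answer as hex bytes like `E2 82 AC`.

C8 88 EC 8D 93 E2 86 A1 F0 90 80 BF F3 B2 B0 94 DD 85

U+0208: 2-byte form → C8 88.
U+C353: 3-byte form → EC 8D 93.
U+21A1: 3-byte form → E2 86 A1.
U+1003F: 4-byte form → F0 90 80 BF.
U+F2C14: 4-byte form → F3 B2 B0 94.
U+0745: 2-byte form → DD 85.
Concatenated (18 bytes): C8 88 EC 8D 93 E2 86 A1 F0 90 80 BF F3 B2 B0 94 DD 85.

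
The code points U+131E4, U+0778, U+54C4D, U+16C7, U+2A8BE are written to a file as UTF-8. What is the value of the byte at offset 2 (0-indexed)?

U+131E4 → 4-byte form F0 93 87 A4 at offsets 0–3.
Offset 2 falls in char 1's range; it's byte 3 of F0 93 87 A4 = 0x87.

0x87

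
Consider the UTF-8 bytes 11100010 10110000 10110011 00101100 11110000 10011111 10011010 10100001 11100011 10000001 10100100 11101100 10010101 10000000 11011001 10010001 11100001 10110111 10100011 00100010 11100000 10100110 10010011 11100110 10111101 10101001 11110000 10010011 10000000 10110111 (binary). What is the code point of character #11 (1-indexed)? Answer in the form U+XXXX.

Offset 0: leading byte 0xE2 = 11100010 → 3-byte char #1 = E2 B0 B3.
Offset 3: leading byte 0x2C = 00101100 → 1-byte char #2 = 2C.
Offset 4: leading byte 0xF0 = 11110000 → 4-byte char #3 = F0 9F 9A A1.
Offset 8: leading byte 0xE3 = 11100011 → 3-byte char #4 = E3 81 A4.
Offset 11: leading byte 0xEC = 11101100 → 3-byte char #5 = EC 95 80.
Offset 14: leading byte 0xD9 = 11011001 → 2-byte char #6 = D9 91.
Offset 16: leading byte 0xE1 = 11100001 → 3-byte char #7 = E1 B7 A3.
Offset 19: leading byte 0x22 = 00100010 → 1-byte char #8 = 22.
Offset 20: leading byte 0xE0 = 11100000 → 3-byte char #9 = E0 A6 93.
Offset 23: leading byte 0xE6 = 11100110 → 3-byte char #10 = E6 BD A9.
Offset 26: leading byte 0xF0 = 11110000 → 4-byte char #11 = F0 93 80 B7.
Leading byte 0xF0 = 11110000 matches 11110xxx → 4-byte sequence.
Byte 1: 0xF0 = 11110000, payload 000 (3 bits).
Byte 2: 0x93 = 10010011 (10xxxxxx ✓), payload 010011.
Byte 3: 0x80 = 10000000 (10xxxxxx ✓), payload 000000.
Byte 4: 0xB7 = 10110111 (10xxxxxx ✓), payload 110111.
Concatenate: 000010011000000110111 = 0x13037 (21 bits → U+13037).

U+13037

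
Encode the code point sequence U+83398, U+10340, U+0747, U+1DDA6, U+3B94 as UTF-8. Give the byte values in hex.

F2 83 8E 98 F0 90 8D 80 DD 87 F0 9D B6 A6 E3 AE 94

U+83398: 4-byte form → F2 83 8E 98.
U+10340: 4-byte form → F0 90 8D 80.
U+0747: 2-byte form → DD 87.
U+1DDA6: 4-byte form → F0 9D B6 A6.
U+3B94: 3-byte form → E3 AE 94.
Concatenated (17 bytes): F2 83 8E 98 F0 90 8D 80 DD 87 F0 9D B6 A6 E3 AE 94.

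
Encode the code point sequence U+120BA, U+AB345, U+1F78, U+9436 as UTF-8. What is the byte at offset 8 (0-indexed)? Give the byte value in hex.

U+120BA → 4-byte form F0 92 82 BA at offsets 0–3.
U+AB345 → 4-byte form F2 AB 8D 85 at offsets 4–7.
U+1F78 → 3-byte form E1 BD B8 at offsets 8–10.
Offset 8 falls in char 3's range; it's byte 1 of E1 BD B8 = 0xE1.

0xE1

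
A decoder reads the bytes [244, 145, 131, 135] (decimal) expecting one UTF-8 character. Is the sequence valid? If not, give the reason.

Leading byte 0xF4 = 11110100 → 4-byte form.
Payload = 0x1110C7, which exceeds U+10FFFF, the maximum Unicode code point. (Leading bytes F5–FF, or F4 followed by ≥ 0x90, are invalid.)

invalid (encodes a value above U+10FFFF)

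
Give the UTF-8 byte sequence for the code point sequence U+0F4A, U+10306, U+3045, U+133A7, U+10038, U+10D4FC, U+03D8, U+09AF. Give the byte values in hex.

E0 BD 8A F0 90 8C 86 E3 81 85 F0 93 8E A7 F0 90 80 B8 F4 8D 93 BC CF 98 E0 A6 AF

U+0F4A: 3-byte form → E0 BD 8A.
U+10306: 4-byte form → F0 90 8C 86.
U+3045: 3-byte form → E3 81 85.
U+133A7: 4-byte form → F0 93 8E A7.
U+10038: 4-byte form → F0 90 80 B8.
U+10D4FC: 4-byte form → F4 8D 93 BC.
U+03D8: 2-byte form → CF 98.
U+09AF: 3-byte form → E0 A6 AF.
Concatenated (27 bytes): E0 BD 8A F0 90 8C 86 E3 81 85 F0 93 8E A7 F0 90 80 B8 F4 8D 93 BC CF 98 E0 A6 AF.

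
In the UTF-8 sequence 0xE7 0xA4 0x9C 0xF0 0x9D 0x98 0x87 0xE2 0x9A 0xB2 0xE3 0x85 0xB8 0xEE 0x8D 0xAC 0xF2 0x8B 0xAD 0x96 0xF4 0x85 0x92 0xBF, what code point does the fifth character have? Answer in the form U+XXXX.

Offset 0: leading byte 0xE7 = 11100111 → 3-byte char #1 = E7 A4 9C.
Offset 3: leading byte 0xF0 = 11110000 → 4-byte char #2 = F0 9D 98 87.
Offset 7: leading byte 0xE2 = 11100010 → 3-byte char #3 = E2 9A B2.
Offset 10: leading byte 0xE3 = 11100011 → 3-byte char #4 = E3 85 B8.
Offset 13: leading byte 0xEE = 11101110 → 3-byte char #5 = EE 8D AC.
Leading byte 0xEE = 11101110 matches 1110xxxx → 3-byte sequence.
Byte 1: 0xEE = 11101110, payload 1110 (4 bits).
Byte 2: 0x8D = 10001101 (10xxxxxx ✓), payload 001101.
Byte 3: 0xAC = 10101100 (10xxxxxx ✓), payload 101100.
Concatenate: 1110001101101100 = 0xE36C (16 bits → U+E36C).

U+E36C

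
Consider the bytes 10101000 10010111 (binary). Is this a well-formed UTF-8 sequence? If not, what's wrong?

Byte 0xA8 = 10101000 has the form 10xxxxxx — a continuation byte — but there is no preceding leading byte.

invalid (continuation byte with no leading byte)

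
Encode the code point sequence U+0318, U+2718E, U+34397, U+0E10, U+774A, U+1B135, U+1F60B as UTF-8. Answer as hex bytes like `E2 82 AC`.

CC 98 F0 A7 86 8E F0 B4 8E 97 E0 B8 90 E7 9D 8A F0 9B 84 B5 F0 9F 98 8B

U+0318: 2-byte form → CC 98.
U+2718E: 4-byte form → F0 A7 86 8E.
U+34397: 4-byte form → F0 B4 8E 97.
U+0E10: 3-byte form → E0 B8 90.
U+774A: 3-byte form → E7 9D 8A.
U+1B135: 4-byte form → F0 9B 84 B5.
U+1F60B: 4-byte form → F0 9F 98 8B.
Concatenated (24 bytes): CC 98 F0 A7 86 8E F0 B4 8E 97 E0 B8 90 E7 9D 8A F0 9B 84 B5 F0 9F 98 8B.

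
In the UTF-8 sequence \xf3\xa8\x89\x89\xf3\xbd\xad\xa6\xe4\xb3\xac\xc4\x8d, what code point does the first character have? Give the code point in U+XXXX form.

Offset 0: leading byte 0xF3 = 11110011 → 4-byte char #1 = F3 A8 89 89.
Leading byte 0xF3 = 11110011 matches 11110xxx → 4-byte sequence.
Byte 1: 0xF3 = 11110011, payload 011 (3 bits).
Byte 2: 0xA8 = 10101000 (10xxxxxx ✓), payload 101000.
Byte 3: 0x89 = 10001001 (10xxxxxx ✓), payload 001001.
Byte 4: 0x89 = 10001001 (10xxxxxx ✓), payload 001001.
Concatenate: 011101000001001001001 = 0xE8249 (21 bits → U+E8249).

U+E8249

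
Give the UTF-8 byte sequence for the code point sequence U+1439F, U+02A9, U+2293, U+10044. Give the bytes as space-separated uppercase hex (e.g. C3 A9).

U+1439F: 4-byte form → F0 94 8E 9F.
U+02A9: 2-byte form → CA A9.
U+2293: 3-byte form → E2 8A 93.
U+10044: 4-byte form → F0 90 81 84.
Concatenated (13 bytes): F0 94 8E 9F CA A9 E2 8A 93 F0 90 81 84.

F0 94 8E 9F CA A9 E2 8A 93 F0 90 81 84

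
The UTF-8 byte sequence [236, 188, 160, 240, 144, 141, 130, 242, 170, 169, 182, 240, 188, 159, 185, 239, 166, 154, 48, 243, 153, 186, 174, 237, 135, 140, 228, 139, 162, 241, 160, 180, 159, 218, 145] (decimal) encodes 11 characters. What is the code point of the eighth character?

U+D1CC

Offset 0: leading byte 0xEC = 11101100 → 3-byte char #1 = EC BC A0.
Offset 3: leading byte 0xF0 = 11110000 → 4-byte char #2 = F0 90 8D 82.
Offset 7: leading byte 0xF2 = 11110010 → 4-byte char #3 = F2 AA A9 B6.
Offset 11: leading byte 0xF0 = 11110000 → 4-byte char #4 = F0 BC 9F B9.
Offset 15: leading byte 0xEF = 11101111 → 3-byte char #5 = EF A6 9A.
Offset 18: leading byte 0x30 = 00110000 → 1-byte char #6 = 30.
Offset 19: leading byte 0xF3 = 11110011 → 4-byte char #7 = F3 99 BA AE.
Offset 23: leading byte 0xED = 11101101 → 3-byte char #8 = ED 87 8C.
Leading byte 0xED = 11101101 matches 1110xxxx → 3-byte sequence.
Byte 1: 0xED = 11101101, payload 1101 (4 bits).
Byte 2: 0x87 = 10000111 (10xxxxxx ✓), payload 000111.
Byte 3: 0x8C = 10001100 (10xxxxxx ✓), payload 001100.
Concatenate: 1101000111001100 = 0xD1CC (16 bits → U+D1CC).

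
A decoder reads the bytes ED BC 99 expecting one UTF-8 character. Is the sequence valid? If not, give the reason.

invalid (encodes a surrogate (U+D800–U+DFFF))

Structurally a 3-byte sequence; payload = 0xDF19.
But 0xDF19 is in U+D800–U+DFFF, the surrogate range. Surrogates are not Unicode scalar values and are forbidden in UTF-8.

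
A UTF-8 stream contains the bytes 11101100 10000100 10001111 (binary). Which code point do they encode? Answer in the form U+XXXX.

U+C10F

Leading byte 0xEC = 11101100 matches 1110xxxx → 3-byte sequence.
Byte 1: 0xEC = 11101100, payload 1100 (4 bits).
Byte 2: 0x84 = 10000100 (10xxxxxx ✓), payload 000100.
Byte 3: 0x8F = 10001111 (10xxxxxx ✓), payload 001111.
Concatenate: 1100000100001111 = 0xC10F (16 bits → U+C10F).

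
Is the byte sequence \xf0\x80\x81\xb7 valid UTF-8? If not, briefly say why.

invalid (overlong encoding)

Leading byte 0xF0 = 11110000 → 4-byte form.
Continuation bytes all match 10xxxxxx. Payload decodes to 0x77.
But 0x77 < 0x10000, the minimum for a 4-byte sequence — this is an overlong encoding.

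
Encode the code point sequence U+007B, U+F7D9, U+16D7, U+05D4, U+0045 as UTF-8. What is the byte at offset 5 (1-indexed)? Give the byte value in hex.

0xE1

1-indexed offset 5 is 0-indexed offset 4.
U+007B → 1-byte form 7B at offsets 0–0.
U+F7D9 → 3-byte form EF 9F 99 at offsets 1–3.
U+16D7 → 3-byte form E1 9B 97 at offsets 4–6.
Offset 4 falls in char 3's range; it's byte 1 of E1 9B 97 = 0xE1.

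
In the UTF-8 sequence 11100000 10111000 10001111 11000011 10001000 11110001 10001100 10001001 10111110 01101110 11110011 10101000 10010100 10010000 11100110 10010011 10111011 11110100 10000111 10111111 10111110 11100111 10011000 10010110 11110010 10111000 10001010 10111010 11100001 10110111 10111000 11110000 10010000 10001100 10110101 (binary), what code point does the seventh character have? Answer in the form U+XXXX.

U+107FFE

Offset 0: leading byte 0xE0 = 11100000 → 3-byte char #1 = E0 B8 8F.
Offset 3: leading byte 0xC3 = 11000011 → 2-byte char #2 = C3 88.
Offset 5: leading byte 0xF1 = 11110001 → 4-byte char #3 = F1 8C 89 BE.
Offset 9: leading byte 0x6E = 01101110 → 1-byte char #4 = 6E.
Offset 10: leading byte 0xF3 = 11110011 → 4-byte char #5 = F3 A8 94 90.
Offset 14: leading byte 0xE6 = 11100110 → 3-byte char #6 = E6 93 BB.
Offset 17: leading byte 0xF4 = 11110100 → 4-byte char #7 = F4 87 BF BE.
Leading byte 0xF4 = 11110100 matches 11110xxx → 4-byte sequence.
Byte 1: 0xF4 = 11110100, payload 100 (3 bits).
Byte 2: 0x87 = 10000111 (10xxxxxx ✓), payload 000111.
Byte 3: 0xBF = 10111111 (10xxxxxx ✓), payload 111111.
Byte 4: 0xBE = 10111110 (10xxxxxx ✓), payload 111110.
Concatenate: 100000111111111111110 = 0x107FFE (21 bits → U+107FFE).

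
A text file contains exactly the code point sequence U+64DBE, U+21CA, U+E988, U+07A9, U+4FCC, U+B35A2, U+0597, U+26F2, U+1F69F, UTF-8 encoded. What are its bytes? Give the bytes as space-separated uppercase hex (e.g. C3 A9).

U+64DBE: 4-byte form → F1 A4 B6 BE.
U+21CA: 3-byte form → E2 87 8A.
U+E988: 3-byte form → EE A6 88.
U+07A9: 2-byte form → DE A9.
U+4FCC: 3-byte form → E4 BF 8C.
U+B35A2: 4-byte form → F2 B3 96 A2.
U+0597: 2-byte form → D6 97.
U+26F2: 3-byte form → E2 9B B2.
U+1F69F: 4-byte form → F0 9F 9A 9F.
Concatenated (28 bytes): F1 A4 B6 BE E2 87 8A EE A6 88 DE A9 E4 BF 8C F2 B3 96 A2 D6 97 E2 9B B2 F0 9F 9A 9F.

F1 A4 B6 BE E2 87 8A EE A6 88 DE A9 E4 BF 8C F2 B3 96 A2 D6 97 E2 9B B2 F0 9F 9A 9F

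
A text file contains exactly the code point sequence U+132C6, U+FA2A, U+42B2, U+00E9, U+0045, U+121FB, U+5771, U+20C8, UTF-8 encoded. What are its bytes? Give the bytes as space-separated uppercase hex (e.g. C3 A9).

F0 93 8B 86 EF A8 AA E4 8A B2 C3 A9 45 F0 92 87 BB E5 9D B1 E2 83 88

U+132C6: 4-byte form → F0 93 8B 86.
U+FA2A: 3-byte form → EF A8 AA.
U+42B2: 3-byte form → E4 8A B2.
U+00E9: 2-byte form → C3 A9.
U+0045: 1-byte form → 45.
U+121FB: 4-byte form → F0 92 87 BB.
U+5771: 3-byte form → E5 9D B1.
U+20C8: 3-byte form → E2 83 88.
Concatenated (23 bytes): F0 93 8B 86 EF A8 AA E4 8A B2 C3 A9 45 F0 92 87 BB E5 9D B1 E2 83 88.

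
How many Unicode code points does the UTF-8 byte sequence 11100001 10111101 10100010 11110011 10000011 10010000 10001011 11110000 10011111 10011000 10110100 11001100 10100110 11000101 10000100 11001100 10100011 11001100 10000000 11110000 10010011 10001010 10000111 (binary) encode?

Byte at offset 0: 0xE1 = 11100001 → 3-byte char (#1). Advance 3.
Byte at offset 3: 0xF3 = 11110011 → 4-byte char (#2). Advance 4.
Byte at offset 7: 0xF0 = 11110000 → 4-byte char (#3). Advance 4.
Byte at offset 11: 0xCC = 11001100 → 2-byte char (#4). Advance 2.
Byte at offset 13: 0xC5 = 11000101 → 2-byte char (#5). Advance 2.
Byte at offset 15: 0xCC = 11001100 → 2-byte char (#6). Advance 2.
Byte at offset 17: 0xCC = 11001100 → 2-byte char (#7). Advance 2.
Byte at offset 19: 0xF0 = 11110000 → 4-byte char (#8). Advance 4.
Reached end at offset 23 after 8 code points.

8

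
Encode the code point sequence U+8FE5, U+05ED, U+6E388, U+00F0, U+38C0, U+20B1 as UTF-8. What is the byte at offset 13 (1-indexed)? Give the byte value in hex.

0xA3

1-indexed offset 13 is 0-indexed offset 12.
U+8FE5 → 3-byte form E8 BF A5 at offsets 0–2.
U+05ED → 2-byte form D7 AD at offsets 3–4.
U+6E388 → 4-byte form F1 AE 8E 88 at offsets 5–8.
U+00F0 → 2-byte form C3 B0 at offsets 9–10.
U+38C0 → 3-byte form E3 A3 80 at offsets 11–13.
Offset 12 falls in char 5's range; it's byte 2 of E3 A3 80 = 0xA3.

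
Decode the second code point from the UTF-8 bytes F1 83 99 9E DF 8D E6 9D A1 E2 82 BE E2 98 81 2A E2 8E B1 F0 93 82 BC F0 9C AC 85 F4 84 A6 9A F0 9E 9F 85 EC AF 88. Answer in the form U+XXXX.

Offset 0: leading byte 0xF1 = 11110001 → 4-byte char #1 = F1 83 99 9E.
Offset 4: leading byte 0xDF = 11011111 → 2-byte char #2 = DF 8D.
Leading byte 0xDF = 11011111 matches 110xxxxx → 2-byte sequence.
Byte 1: 0xDF = 11011111, payload 11111 (5 bits).
Byte 2: 0x8D = 10001101 (10xxxxxx ✓), payload 001101.
Concatenate: 11111001101 = 0x7CD (11 bits → U+07CD).

U+07CD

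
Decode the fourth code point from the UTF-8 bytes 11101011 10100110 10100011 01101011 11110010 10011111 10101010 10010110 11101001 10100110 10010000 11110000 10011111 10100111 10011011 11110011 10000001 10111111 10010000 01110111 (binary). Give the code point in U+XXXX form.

Offset 0: leading byte 0xEB = 11101011 → 3-byte char #1 = EB A6 A3.
Offset 3: leading byte 0x6B = 01101011 → 1-byte char #2 = 6B.
Offset 4: leading byte 0xF2 = 11110010 → 4-byte char #3 = F2 9F AA 96.
Offset 8: leading byte 0xE9 = 11101001 → 3-byte char #4 = E9 A6 90.
Leading byte 0xE9 = 11101001 matches 1110xxxx → 3-byte sequence.
Byte 1: 0xE9 = 11101001, payload 1001 (4 bits).
Byte 2: 0xA6 = 10100110 (10xxxxxx ✓), payload 100110.
Byte 3: 0x90 = 10010000 (10xxxxxx ✓), payload 010000.
Concatenate: 1001100110010000 = 0x9990 (16 bits → U+9990).

U+9990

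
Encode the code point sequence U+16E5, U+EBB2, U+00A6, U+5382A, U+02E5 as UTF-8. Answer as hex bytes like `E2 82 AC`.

U+16E5: 3-byte form → E1 9B A5.
U+EBB2: 3-byte form → EE AE B2.
U+00A6: 2-byte form → C2 A6.
U+5382A: 4-byte form → F1 93 A0 AA.
U+02E5: 2-byte form → CB A5.
Concatenated (14 bytes): E1 9B A5 EE AE B2 C2 A6 F1 93 A0 AA CB A5.

E1 9B A5 EE AE B2 C2 A6 F1 93 A0 AA CB A5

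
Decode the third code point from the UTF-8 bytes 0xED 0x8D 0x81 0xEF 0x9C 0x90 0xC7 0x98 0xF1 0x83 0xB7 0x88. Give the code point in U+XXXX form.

U+01D8

Offset 0: leading byte 0xED = 11101101 → 3-byte char #1 = ED 8D 81.
Offset 3: leading byte 0xEF = 11101111 → 3-byte char #2 = EF 9C 90.
Offset 6: leading byte 0xC7 = 11000111 → 2-byte char #3 = C7 98.
Leading byte 0xC7 = 11000111 matches 110xxxxx → 2-byte sequence.
Byte 1: 0xC7 = 11000111, payload 00111 (5 bits).
Byte 2: 0x98 = 10011000 (10xxxxxx ✓), payload 011000.
Concatenate: 00111011000 = 0x1D8 (11 bits → U+01D8).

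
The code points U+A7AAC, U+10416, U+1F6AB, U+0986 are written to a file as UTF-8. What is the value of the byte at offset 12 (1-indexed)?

0xAB

1-indexed offset 12 is 0-indexed offset 11.
U+A7AAC → 4-byte form F2 A7 AA AC at offsets 0–3.
U+10416 → 4-byte form F0 90 90 96 at offsets 4–7.
U+1F6AB → 4-byte form F0 9F 9A AB at offsets 8–11.
Offset 11 falls in char 3's range; it's byte 4 of F0 9F 9A AB = 0xAB.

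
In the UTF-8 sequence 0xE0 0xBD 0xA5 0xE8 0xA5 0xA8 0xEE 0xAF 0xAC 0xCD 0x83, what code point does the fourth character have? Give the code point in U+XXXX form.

U+0343

Offset 0: leading byte 0xE0 = 11100000 → 3-byte char #1 = E0 BD A5.
Offset 3: leading byte 0xE8 = 11101000 → 3-byte char #2 = E8 A5 A8.
Offset 6: leading byte 0xEE = 11101110 → 3-byte char #3 = EE AF AC.
Offset 9: leading byte 0xCD = 11001101 → 2-byte char #4 = CD 83.
Leading byte 0xCD = 11001101 matches 110xxxxx → 2-byte sequence.
Byte 1: 0xCD = 11001101, payload 01101 (5 bits).
Byte 2: 0x83 = 10000011 (10xxxxxx ✓), payload 000011.
Concatenate: 01101000011 = 0x343 (11 bits → U+0343).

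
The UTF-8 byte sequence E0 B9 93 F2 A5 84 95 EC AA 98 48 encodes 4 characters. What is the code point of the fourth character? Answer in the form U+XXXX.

U+0048

Offset 0: leading byte 0xE0 = 11100000 → 3-byte char #1 = E0 B9 93.
Offset 3: leading byte 0xF2 = 11110010 → 4-byte char #2 = F2 A5 84 95.
Offset 7: leading byte 0xEC = 11101100 → 3-byte char #3 = EC AA 98.
Offset 10: leading byte 0x48 = 01001000 → 1-byte char #4 = 48.
Leading byte 0x48 = 01001000 matches 0xxxxxxx → 1-byte sequence.
Byte 1: 0x48 = 01001000, payload 1001000 (7 bits).
Concatenate: 1001000 = 0x48 (7 bits → U+0048).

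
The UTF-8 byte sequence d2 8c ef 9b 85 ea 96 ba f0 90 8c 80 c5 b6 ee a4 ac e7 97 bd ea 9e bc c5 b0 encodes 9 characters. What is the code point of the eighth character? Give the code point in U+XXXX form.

U+A7BC

Offset 0: leading byte 0xD2 = 11010010 → 2-byte char #1 = D2 8C.
Offset 2: leading byte 0xEF = 11101111 → 3-byte char #2 = EF 9B 85.
Offset 5: leading byte 0xEA = 11101010 → 3-byte char #3 = EA 96 BA.
Offset 8: leading byte 0xF0 = 11110000 → 4-byte char #4 = F0 90 8C 80.
Offset 12: leading byte 0xC5 = 11000101 → 2-byte char #5 = C5 B6.
Offset 14: leading byte 0xEE = 11101110 → 3-byte char #6 = EE A4 AC.
Offset 17: leading byte 0xE7 = 11100111 → 3-byte char #7 = E7 97 BD.
Offset 20: leading byte 0xEA = 11101010 → 3-byte char #8 = EA 9E BC.
Leading byte 0xEA = 11101010 matches 1110xxxx → 3-byte sequence.
Byte 1: 0xEA = 11101010, payload 1010 (4 bits).
Byte 2: 0x9E = 10011110 (10xxxxxx ✓), payload 011110.
Byte 3: 0xBC = 10111100 (10xxxxxx ✓), payload 111100.
Concatenate: 1010011110111100 = 0xA7BC (16 bits → U+A7BC).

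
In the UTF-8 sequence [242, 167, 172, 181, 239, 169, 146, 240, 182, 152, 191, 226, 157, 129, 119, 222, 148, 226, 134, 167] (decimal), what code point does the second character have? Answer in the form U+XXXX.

U+FA52

Offset 0: leading byte 0xF2 = 11110010 → 4-byte char #1 = F2 A7 AC B5.
Offset 4: leading byte 0xEF = 11101111 → 3-byte char #2 = EF A9 92.
Leading byte 0xEF = 11101111 matches 1110xxxx → 3-byte sequence.
Byte 1: 0xEF = 11101111, payload 1111 (4 bits).
Byte 2: 0xA9 = 10101001 (10xxxxxx ✓), payload 101001.
Byte 3: 0x92 = 10010010 (10xxxxxx ✓), payload 010010.
Concatenate: 1111101001010010 = 0xFA52 (16 bits → U+FA52).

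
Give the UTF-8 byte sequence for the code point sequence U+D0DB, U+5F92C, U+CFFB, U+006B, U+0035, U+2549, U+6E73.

ED 83 9B F1 9F A4 AC EC BF BB 6B 35 E2 95 89 E6 B9 B3

U+D0DB: 3-byte form → ED 83 9B.
U+5F92C: 4-byte form → F1 9F A4 AC.
U+CFFB: 3-byte form → EC BF BB.
U+006B: 1-byte form → 6B.
U+0035: 1-byte form → 35.
U+2549: 3-byte form → E2 95 89.
U+6E73: 3-byte form → E6 B9 B3.
Concatenated (18 bytes): ED 83 9B F1 9F A4 AC EC BF BB 6B 35 E2 95 89 E6 B9 B3.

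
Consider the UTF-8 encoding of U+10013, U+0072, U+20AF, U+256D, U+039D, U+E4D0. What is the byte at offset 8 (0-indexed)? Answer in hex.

0xE2

U+10013 → 4-byte form F0 90 80 93 at offsets 0–3.
U+0072 → 1-byte form 72 at offsets 4–4.
U+20AF → 3-byte form E2 82 AF at offsets 5–7.
U+256D → 3-byte form E2 95 AD at offsets 8–10.
Offset 8 falls in char 4's range; it's byte 1 of E2 95 AD = 0xE2.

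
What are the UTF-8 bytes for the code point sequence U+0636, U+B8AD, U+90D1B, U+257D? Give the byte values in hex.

D8 B6 EB A2 AD F2 90 B4 9B E2 95 BD

U+0636: 2-byte form → D8 B6.
U+B8AD: 3-byte form → EB A2 AD.
U+90D1B: 4-byte form → F2 90 B4 9B.
U+257D: 3-byte form → E2 95 BD.
Concatenated (12 bytes): D8 B6 EB A2 AD F2 90 B4 9B E2 95 BD.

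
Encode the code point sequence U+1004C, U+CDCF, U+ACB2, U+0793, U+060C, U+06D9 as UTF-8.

U+1004C: 4-byte form → F0 90 81 8C.
U+CDCF: 3-byte form → EC B7 8F.
U+ACB2: 3-byte form → EA B2 B2.
U+0793: 2-byte form → DE 93.
U+060C: 2-byte form → D8 8C.
U+06D9: 2-byte form → DB 99.
Concatenated (16 bytes): F0 90 81 8C EC B7 8F EA B2 B2 DE 93 D8 8C DB 99.

F0 90 81 8C EC B7 8F EA B2 B2 DE 93 D8 8C DB 99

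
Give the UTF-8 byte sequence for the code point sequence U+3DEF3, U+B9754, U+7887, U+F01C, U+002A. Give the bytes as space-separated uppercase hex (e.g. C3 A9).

F0 BD BB B3 F2 B9 9D 94 E7 A2 87 EF 80 9C 2A

U+3DEF3: 4-byte form → F0 BD BB B3.
U+B9754: 4-byte form → F2 B9 9D 94.
U+7887: 3-byte form → E7 A2 87.
U+F01C: 3-byte form → EF 80 9C.
U+002A: 1-byte form → 2A.
Concatenated (15 bytes): F0 BD BB B3 F2 B9 9D 94 E7 A2 87 EF 80 9C 2A.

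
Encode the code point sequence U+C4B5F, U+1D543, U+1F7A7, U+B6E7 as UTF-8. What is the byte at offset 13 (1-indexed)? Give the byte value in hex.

0xEB

1-indexed offset 13 is 0-indexed offset 12.
U+C4B5F → 4-byte form F3 84 AD 9F at offsets 0–3.
U+1D543 → 4-byte form F0 9D 95 83 at offsets 4–7.
U+1F7A7 → 4-byte form F0 9F 9E A7 at offsets 8–11.
U+B6E7 → 3-byte form EB 9B A7 at offsets 12–14.
Offset 12 falls in char 4's range; it's byte 1 of EB 9B A7 = 0xEB.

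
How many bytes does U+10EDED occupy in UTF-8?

U+10EDED = 0x10EDED. UTF-8 uses 1 byte below 0x80, 2 below 0x800, 3 below 0x10000, 4 up to 0x10FFFF. 0x10EDED is in U+10000–U+10FFFF → 4 bytes.

4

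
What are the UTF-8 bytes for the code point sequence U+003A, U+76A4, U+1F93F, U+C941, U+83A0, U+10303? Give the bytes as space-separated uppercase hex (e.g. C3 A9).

U+003A: 1-byte form → 3A.
U+76A4: 3-byte form → E7 9A A4.
U+1F93F: 4-byte form → F0 9F A4 BF.
U+C941: 3-byte form → EC A5 81.
U+83A0: 3-byte form → E8 8E A0.
U+10303: 4-byte form → F0 90 8C 83.
Concatenated (18 bytes): 3A E7 9A A4 F0 9F A4 BF EC A5 81 E8 8E A0 F0 90 8C 83.

3A E7 9A A4 F0 9F A4 BF EC A5 81 E8 8E A0 F0 90 8C 83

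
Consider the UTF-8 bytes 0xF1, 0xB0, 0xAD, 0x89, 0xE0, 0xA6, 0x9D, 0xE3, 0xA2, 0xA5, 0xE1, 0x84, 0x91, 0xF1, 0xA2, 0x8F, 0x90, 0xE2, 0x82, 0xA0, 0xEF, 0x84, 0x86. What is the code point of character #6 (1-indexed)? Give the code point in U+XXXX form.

Offset 0: leading byte 0xF1 = 11110001 → 4-byte char #1 = F1 B0 AD 89.
Offset 4: leading byte 0xE0 = 11100000 → 3-byte char #2 = E0 A6 9D.
Offset 7: leading byte 0xE3 = 11100011 → 3-byte char #3 = E3 A2 A5.
Offset 10: leading byte 0xE1 = 11100001 → 3-byte char #4 = E1 84 91.
Offset 13: leading byte 0xF1 = 11110001 → 4-byte char #5 = F1 A2 8F 90.
Offset 17: leading byte 0xE2 = 11100010 → 3-byte char #6 = E2 82 A0.
Leading byte 0xE2 = 11100010 matches 1110xxxx → 3-byte sequence.
Byte 1: 0xE2 = 11100010, payload 0010 (4 bits).
Byte 2: 0x82 = 10000010 (10xxxxxx ✓), payload 000010.
Byte 3: 0xA0 = 10100000 (10xxxxxx ✓), payload 100000.
Concatenate: 0010000010100000 = 0x20A0 (16 bits → U+20A0).

U+20A0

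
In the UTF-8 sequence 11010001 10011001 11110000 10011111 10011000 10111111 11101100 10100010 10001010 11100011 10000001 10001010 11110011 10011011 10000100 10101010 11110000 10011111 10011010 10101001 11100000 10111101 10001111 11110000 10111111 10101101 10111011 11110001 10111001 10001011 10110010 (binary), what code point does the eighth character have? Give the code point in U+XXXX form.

Offset 0: leading byte 0xD1 = 11010001 → 2-byte char #1 = D1 99.
Offset 2: leading byte 0xF0 = 11110000 → 4-byte char #2 = F0 9F 98 BF.
Offset 6: leading byte 0xEC = 11101100 → 3-byte char #3 = EC A2 8A.
Offset 9: leading byte 0xE3 = 11100011 → 3-byte char #4 = E3 81 8A.
Offset 12: leading byte 0xF3 = 11110011 → 4-byte char #5 = F3 9B 84 AA.
Offset 16: leading byte 0xF0 = 11110000 → 4-byte char #6 = F0 9F 9A A9.
Offset 20: leading byte 0xE0 = 11100000 → 3-byte char #7 = E0 BD 8F.
Offset 23: leading byte 0xF0 = 11110000 → 4-byte char #8 = F0 BF AD BB.
Leading byte 0xF0 = 11110000 matches 11110xxx → 4-byte sequence.
Byte 1: 0xF0 = 11110000, payload 000 (3 bits).
Byte 2: 0xBF = 10111111 (10xxxxxx ✓), payload 111111.
Byte 3: 0xAD = 10101101 (10xxxxxx ✓), payload 101101.
Byte 4: 0xBB = 10111011 (10xxxxxx ✓), payload 111011.
Concatenate: 000111111101101111011 = 0x3FB7B (21 bits → U+3FB7B).

U+3FB7B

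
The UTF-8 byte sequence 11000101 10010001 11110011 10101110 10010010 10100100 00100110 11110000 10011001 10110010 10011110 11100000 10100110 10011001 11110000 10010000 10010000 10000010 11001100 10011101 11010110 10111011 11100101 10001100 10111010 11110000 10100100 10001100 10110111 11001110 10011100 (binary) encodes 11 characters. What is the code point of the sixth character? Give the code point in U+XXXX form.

Offset 0: leading byte 0xC5 = 11000101 → 2-byte char #1 = C5 91.
Offset 2: leading byte 0xF3 = 11110011 → 4-byte char #2 = F3 AE 92 A4.
Offset 6: leading byte 0x26 = 00100110 → 1-byte char #3 = 26.
Offset 7: leading byte 0xF0 = 11110000 → 4-byte char #4 = F0 99 B2 9E.
Offset 11: leading byte 0xE0 = 11100000 → 3-byte char #5 = E0 A6 99.
Offset 14: leading byte 0xF0 = 11110000 → 4-byte char #6 = F0 90 90 82.
Leading byte 0xF0 = 11110000 matches 11110xxx → 4-byte sequence.
Byte 1: 0xF0 = 11110000, payload 000 (3 bits).
Byte 2: 0x90 = 10010000 (10xxxxxx ✓), payload 010000.
Byte 3: 0x90 = 10010000 (10xxxxxx ✓), payload 010000.
Byte 4: 0x82 = 10000010 (10xxxxxx ✓), payload 000010.
Concatenate: 000010000010000000010 = 0x10402 (21 bits → U+10402).

U+10402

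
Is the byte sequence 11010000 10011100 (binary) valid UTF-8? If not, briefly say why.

valid

Leading byte 0xD0 = 11010000 → 2-byte form.
Continuation bytes 0x9C=10011100 all match 10xxxxxx.
Decoded value 0x41C is ≥ 0x80 (shortest form) and not a surrogate.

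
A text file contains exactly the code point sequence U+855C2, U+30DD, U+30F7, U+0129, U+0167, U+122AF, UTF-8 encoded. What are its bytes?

F2 85 97 82 E3 83 9D E3 83 B7 C4 A9 C5 A7 F0 92 8A AF

U+855C2: 4-byte form → F2 85 97 82.
U+30DD: 3-byte form → E3 83 9D.
U+30F7: 3-byte form → E3 83 B7.
U+0129: 2-byte form → C4 A9.
U+0167: 2-byte form → C5 A7.
U+122AF: 4-byte form → F0 92 8A AF.
Concatenated (18 bytes): F2 85 97 82 E3 83 9D E3 83 B7 C4 A9 C5 A7 F0 92 8A AF.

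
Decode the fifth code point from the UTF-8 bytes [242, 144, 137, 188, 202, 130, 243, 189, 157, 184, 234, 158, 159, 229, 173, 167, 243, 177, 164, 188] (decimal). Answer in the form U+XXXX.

Offset 0: leading byte 0xF2 = 11110010 → 4-byte char #1 = F2 90 89 BC.
Offset 4: leading byte 0xCA = 11001010 → 2-byte char #2 = CA 82.
Offset 6: leading byte 0xF3 = 11110011 → 4-byte char #3 = F3 BD 9D B8.
Offset 10: leading byte 0xEA = 11101010 → 3-byte char #4 = EA 9E 9F.
Offset 13: leading byte 0xE5 = 11100101 → 3-byte char #5 = E5 AD A7.
Leading byte 0xE5 = 11100101 matches 1110xxxx → 3-byte sequence.
Byte 1: 0xE5 = 11100101, payload 0101 (4 bits).
Byte 2: 0xAD = 10101101 (10xxxxxx ✓), payload 101101.
Byte 3: 0xA7 = 10100111 (10xxxxxx ✓), payload 100111.
Concatenate: 0101101101100111 = 0x5B67 (16 bits → U+5B67).

U+5B67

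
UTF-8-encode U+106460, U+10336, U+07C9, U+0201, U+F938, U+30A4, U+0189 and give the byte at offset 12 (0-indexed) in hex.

0xEF

U+106460 → 4-byte form F4 86 91 A0 at offsets 0–3.
U+10336 → 4-byte form F0 90 8C B6 at offsets 4–7.
U+07C9 → 2-byte form DF 89 at offsets 8–9.
U+0201 → 2-byte form C8 81 at offsets 10–11.
U+F938 → 3-byte form EF A4 B8 at offsets 12–14.
Offset 12 falls in char 5's range; it's byte 1 of EF A4 B8 = 0xEF.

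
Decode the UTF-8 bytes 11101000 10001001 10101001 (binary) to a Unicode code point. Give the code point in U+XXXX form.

U+8269

Leading byte 0xE8 = 11101000 matches 1110xxxx → 3-byte sequence.
Byte 1: 0xE8 = 11101000, payload 1000 (4 bits).
Byte 2: 0x89 = 10001001 (10xxxxxx ✓), payload 001001.
Byte 3: 0xA9 = 10101001 (10xxxxxx ✓), payload 101001.
Concatenate: 1000001001101001 = 0x8269 (16 bits → U+8269).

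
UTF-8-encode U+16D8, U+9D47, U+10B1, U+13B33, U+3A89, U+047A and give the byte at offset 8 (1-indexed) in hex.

1-indexed offset 8 is 0-indexed offset 7.
U+16D8 → 3-byte form E1 9B 98 at offsets 0–2.
U+9D47 → 3-byte form E9 B5 87 at offsets 3–5.
U+10B1 → 3-byte form E1 82 B1 at offsets 6–8.
Offset 7 falls in char 3's range; it's byte 2 of E1 82 B1 = 0x82.

0x82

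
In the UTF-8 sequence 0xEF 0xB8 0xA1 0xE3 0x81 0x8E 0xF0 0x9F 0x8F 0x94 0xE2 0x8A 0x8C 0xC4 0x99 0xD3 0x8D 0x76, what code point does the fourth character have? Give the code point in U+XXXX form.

Offset 0: leading byte 0xEF = 11101111 → 3-byte char #1 = EF B8 A1.
Offset 3: leading byte 0xE3 = 11100011 → 3-byte char #2 = E3 81 8E.
Offset 6: leading byte 0xF0 = 11110000 → 4-byte char #3 = F0 9F 8F 94.
Offset 10: leading byte 0xE2 = 11100010 → 3-byte char #4 = E2 8A 8C.
Leading byte 0xE2 = 11100010 matches 1110xxxx → 3-byte sequence.
Byte 1: 0xE2 = 11100010, payload 0010 (4 bits).
Byte 2: 0x8A = 10001010 (10xxxxxx ✓), payload 001010.
Byte 3: 0x8C = 10001100 (10xxxxxx ✓), payload 001100.
Concatenate: 0010001010001100 = 0x228C (16 bits → U+228C).

U+228C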